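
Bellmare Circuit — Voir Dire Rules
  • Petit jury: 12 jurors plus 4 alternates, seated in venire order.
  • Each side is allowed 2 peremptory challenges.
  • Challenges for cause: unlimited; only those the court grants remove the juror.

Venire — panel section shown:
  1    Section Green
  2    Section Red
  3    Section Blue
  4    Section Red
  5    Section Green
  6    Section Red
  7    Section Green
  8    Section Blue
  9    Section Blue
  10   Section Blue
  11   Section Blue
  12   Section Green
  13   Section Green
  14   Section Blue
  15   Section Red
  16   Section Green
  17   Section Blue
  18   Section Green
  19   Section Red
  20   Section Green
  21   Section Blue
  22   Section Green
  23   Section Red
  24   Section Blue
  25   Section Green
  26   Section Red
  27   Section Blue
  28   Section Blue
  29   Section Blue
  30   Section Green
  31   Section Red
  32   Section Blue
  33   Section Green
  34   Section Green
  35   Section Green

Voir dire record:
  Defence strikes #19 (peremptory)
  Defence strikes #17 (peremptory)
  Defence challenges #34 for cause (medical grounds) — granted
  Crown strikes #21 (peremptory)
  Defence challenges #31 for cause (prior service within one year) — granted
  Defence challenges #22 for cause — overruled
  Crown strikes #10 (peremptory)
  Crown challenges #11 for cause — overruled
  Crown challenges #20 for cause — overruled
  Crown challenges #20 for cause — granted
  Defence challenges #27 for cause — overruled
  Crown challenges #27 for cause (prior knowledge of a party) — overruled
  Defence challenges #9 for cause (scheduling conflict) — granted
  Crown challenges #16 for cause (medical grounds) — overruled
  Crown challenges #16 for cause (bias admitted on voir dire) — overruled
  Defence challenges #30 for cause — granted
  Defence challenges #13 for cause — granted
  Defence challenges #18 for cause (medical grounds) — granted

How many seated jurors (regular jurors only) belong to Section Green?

Removed: #9, #10, #13, #17, #18, #19, #20, #21, #30, #31, #34.
Seated jurors 1–12: #1, #2, #3, #4, #5, #6, #7, #8, #11, #12, #14, #15 (alternates #16, #22, #23, #24 not counted).
Of those, in Section Green: #1, #5, #7, #12 → 4.

4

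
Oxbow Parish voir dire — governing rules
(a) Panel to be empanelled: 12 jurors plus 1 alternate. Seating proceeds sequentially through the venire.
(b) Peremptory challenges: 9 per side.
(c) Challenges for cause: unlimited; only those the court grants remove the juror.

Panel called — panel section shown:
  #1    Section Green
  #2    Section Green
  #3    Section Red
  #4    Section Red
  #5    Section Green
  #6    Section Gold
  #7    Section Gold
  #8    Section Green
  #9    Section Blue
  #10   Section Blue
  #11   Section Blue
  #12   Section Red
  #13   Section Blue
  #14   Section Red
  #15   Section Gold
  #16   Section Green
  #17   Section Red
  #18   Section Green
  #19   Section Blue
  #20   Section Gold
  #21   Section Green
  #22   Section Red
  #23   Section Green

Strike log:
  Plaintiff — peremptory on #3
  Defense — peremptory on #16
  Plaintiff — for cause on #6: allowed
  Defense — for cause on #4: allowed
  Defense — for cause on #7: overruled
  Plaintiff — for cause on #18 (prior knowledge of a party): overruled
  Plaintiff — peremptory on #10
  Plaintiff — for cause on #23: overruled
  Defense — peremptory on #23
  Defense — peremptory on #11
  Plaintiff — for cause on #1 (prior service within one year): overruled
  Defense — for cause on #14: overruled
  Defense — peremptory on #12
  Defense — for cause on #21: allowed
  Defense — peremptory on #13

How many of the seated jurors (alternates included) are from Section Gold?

3

Removed: #3, #4, #6, #10, #11, #12, #13, #16, #21, #23.
Seated (13 incl. alternates): #1, #2, #5, #7, #8, #9, #14, #15, #17, #18, #19, #20, #22.
Of those, in Section Gold: #7, #15, #20 → 3.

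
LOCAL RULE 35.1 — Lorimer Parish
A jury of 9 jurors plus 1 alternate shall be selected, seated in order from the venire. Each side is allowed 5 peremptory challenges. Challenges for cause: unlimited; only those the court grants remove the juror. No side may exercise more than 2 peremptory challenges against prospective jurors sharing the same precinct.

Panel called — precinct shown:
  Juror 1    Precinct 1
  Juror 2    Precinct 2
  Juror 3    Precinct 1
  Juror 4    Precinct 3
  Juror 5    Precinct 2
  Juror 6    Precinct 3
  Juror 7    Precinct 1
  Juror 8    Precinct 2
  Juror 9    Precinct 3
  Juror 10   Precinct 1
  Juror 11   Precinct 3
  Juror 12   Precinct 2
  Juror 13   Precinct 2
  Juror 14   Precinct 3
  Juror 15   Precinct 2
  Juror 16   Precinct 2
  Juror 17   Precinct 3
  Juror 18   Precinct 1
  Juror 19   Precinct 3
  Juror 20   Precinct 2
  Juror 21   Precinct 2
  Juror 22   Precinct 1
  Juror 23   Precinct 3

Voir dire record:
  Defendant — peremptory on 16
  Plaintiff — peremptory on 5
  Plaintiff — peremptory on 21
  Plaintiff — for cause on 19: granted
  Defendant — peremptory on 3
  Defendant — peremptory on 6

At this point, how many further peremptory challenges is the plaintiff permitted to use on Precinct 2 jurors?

0

Plaintiff peremptories so far: #5, #21 — 2 of 5 used, 3 left overall.
Against Precinct 2: #5, #21 — 2 used; per-precinct cap 2 leaves 0.
Binding limit: min(3, 0) = 0.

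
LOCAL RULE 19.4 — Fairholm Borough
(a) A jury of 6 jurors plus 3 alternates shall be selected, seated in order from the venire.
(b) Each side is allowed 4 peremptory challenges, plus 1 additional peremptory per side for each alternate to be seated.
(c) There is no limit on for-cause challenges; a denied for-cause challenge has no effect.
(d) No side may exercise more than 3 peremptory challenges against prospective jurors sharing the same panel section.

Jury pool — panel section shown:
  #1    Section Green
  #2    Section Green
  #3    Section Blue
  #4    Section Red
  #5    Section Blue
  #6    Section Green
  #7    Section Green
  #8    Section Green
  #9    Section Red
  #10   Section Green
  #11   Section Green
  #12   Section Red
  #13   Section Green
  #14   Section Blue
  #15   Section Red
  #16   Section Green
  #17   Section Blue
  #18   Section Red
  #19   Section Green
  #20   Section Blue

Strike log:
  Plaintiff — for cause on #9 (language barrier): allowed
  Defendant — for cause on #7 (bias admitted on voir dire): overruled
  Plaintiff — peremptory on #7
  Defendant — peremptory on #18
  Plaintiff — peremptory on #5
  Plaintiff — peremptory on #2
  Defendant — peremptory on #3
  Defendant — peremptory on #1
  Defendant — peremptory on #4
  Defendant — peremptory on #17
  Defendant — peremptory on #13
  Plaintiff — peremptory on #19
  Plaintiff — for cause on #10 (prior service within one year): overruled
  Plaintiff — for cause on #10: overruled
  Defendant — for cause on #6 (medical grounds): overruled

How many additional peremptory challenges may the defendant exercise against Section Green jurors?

1

Defendant peremptories so far: #18, #3, #1, #4, #17, #13 — 6 of 7 used, 1 left overall.
Against Section Green: #1, #13 — 2 used; per-section cap 3 leaves 1.
Binding limit: min(1, 1) = 1.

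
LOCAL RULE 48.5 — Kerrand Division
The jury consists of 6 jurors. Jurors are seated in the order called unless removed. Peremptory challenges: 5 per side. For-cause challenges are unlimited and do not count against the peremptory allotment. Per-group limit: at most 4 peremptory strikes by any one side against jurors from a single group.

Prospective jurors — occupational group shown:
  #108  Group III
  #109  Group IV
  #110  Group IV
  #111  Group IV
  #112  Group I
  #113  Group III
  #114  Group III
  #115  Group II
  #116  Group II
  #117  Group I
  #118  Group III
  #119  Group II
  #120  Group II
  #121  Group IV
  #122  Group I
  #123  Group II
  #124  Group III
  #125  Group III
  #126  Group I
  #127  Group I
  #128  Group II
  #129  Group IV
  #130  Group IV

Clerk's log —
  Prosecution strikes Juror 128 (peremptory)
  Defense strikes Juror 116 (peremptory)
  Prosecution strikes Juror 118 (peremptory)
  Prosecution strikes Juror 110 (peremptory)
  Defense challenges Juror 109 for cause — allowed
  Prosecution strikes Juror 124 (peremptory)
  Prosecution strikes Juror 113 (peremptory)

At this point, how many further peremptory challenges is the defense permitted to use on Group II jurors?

Defense peremptories so far: #116 — 1 of 5 used, 4 left overall.
Against Group II: #116 — 1 used; per-group cap 4 leaves 3.
Binding limit: min(4, 3) = 3.

3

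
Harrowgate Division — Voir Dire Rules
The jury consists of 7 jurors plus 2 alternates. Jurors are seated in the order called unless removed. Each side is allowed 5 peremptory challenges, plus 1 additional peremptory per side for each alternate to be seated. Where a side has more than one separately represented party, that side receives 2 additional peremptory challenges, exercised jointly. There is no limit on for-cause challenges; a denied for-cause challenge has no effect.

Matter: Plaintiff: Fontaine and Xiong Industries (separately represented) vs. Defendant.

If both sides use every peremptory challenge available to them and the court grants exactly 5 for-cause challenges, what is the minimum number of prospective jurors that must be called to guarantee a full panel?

30

Seats to fill: 7 + 2 alternates = 9.
Peremptories — Plaintiff: 5 + 1×2 + 2 = 9; Defendant: 5 + 1×2 = 7; total 16.
For-cause removals: 5.
Minimum venire: 9 + 16 + 5 = 30.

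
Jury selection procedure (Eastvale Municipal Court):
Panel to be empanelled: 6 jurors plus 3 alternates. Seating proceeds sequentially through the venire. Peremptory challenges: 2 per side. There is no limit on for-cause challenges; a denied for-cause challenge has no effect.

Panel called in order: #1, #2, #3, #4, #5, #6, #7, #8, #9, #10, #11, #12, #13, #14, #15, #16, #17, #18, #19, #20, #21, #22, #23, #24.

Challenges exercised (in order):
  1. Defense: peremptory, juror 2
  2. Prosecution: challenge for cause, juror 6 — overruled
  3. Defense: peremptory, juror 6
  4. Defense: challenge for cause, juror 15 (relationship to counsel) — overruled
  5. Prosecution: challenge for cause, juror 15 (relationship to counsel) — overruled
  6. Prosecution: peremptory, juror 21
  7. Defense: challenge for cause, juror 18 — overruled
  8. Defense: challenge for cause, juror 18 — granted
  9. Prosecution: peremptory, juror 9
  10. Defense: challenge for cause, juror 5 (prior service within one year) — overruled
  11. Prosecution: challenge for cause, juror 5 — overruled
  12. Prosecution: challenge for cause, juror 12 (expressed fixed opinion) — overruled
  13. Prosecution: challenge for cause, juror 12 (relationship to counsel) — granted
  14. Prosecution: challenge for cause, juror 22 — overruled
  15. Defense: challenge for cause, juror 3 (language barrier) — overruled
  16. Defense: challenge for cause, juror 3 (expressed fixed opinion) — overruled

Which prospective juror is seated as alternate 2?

11

Removed: #2, #6, #9, #12, #18, #21. (#3, #5, #15, #22 stay — for-cause denied.)
Seating in order: seats 1–6 → #1, #3, #4, #5, #7, #8; alternates → #10, #11, #13.
So alternate 2 is #11.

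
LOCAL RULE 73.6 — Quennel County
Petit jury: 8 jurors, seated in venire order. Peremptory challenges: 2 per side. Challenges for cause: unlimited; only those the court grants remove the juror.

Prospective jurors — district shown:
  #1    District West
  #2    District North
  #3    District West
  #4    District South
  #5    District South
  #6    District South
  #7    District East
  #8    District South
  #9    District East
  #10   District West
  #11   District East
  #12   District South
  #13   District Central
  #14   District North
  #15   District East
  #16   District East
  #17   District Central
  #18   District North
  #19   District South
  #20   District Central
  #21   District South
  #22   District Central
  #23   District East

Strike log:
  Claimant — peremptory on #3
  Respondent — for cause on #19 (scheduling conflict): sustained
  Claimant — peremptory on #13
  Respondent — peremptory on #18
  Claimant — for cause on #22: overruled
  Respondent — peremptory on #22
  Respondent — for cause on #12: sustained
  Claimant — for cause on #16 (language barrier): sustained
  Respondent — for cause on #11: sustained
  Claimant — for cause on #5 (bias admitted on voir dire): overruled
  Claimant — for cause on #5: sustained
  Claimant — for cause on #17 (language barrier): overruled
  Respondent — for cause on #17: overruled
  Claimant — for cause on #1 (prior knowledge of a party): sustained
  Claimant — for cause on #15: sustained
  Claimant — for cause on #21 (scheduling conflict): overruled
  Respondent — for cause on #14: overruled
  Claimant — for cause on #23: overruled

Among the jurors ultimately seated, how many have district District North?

2

Removed: #1, #3, #5, #11, #12, #13, #15, #16, #18, #19, #22.
Seated jurors 1–8: #2, #4, #6, #7, #8, #9, #10, #14.
Of those, in District North: #2, #14 → 2.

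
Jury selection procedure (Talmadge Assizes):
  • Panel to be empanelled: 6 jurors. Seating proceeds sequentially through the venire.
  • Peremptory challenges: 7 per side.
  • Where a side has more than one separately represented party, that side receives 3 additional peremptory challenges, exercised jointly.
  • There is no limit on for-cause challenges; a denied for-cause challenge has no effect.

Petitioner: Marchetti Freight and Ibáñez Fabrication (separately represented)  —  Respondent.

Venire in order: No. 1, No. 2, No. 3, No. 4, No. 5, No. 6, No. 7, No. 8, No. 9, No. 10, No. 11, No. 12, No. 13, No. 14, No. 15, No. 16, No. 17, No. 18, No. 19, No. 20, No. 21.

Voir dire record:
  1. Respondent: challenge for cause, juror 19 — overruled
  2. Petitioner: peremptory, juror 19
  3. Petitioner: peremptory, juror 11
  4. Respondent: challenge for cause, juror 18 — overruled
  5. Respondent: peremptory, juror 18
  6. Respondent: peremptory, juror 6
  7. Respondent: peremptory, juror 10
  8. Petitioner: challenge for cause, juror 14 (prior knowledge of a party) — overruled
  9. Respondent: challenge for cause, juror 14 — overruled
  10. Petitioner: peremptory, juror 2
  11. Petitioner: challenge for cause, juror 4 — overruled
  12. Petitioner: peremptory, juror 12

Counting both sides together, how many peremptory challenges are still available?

10

Petitioner allotment: 7 base + 3 multi-party = 10. Respondent allotment: 7.
Petitioner peremptories used: #19, #11, #2, #12 — 4 (for-cause on #14, #4 don't count).
Respondent peremptories used: #18, #6, #10 — 3 (for-cause on #19, #18, #14 don't count).
Remaining: (10 − 4) + (7 − 3) = 10.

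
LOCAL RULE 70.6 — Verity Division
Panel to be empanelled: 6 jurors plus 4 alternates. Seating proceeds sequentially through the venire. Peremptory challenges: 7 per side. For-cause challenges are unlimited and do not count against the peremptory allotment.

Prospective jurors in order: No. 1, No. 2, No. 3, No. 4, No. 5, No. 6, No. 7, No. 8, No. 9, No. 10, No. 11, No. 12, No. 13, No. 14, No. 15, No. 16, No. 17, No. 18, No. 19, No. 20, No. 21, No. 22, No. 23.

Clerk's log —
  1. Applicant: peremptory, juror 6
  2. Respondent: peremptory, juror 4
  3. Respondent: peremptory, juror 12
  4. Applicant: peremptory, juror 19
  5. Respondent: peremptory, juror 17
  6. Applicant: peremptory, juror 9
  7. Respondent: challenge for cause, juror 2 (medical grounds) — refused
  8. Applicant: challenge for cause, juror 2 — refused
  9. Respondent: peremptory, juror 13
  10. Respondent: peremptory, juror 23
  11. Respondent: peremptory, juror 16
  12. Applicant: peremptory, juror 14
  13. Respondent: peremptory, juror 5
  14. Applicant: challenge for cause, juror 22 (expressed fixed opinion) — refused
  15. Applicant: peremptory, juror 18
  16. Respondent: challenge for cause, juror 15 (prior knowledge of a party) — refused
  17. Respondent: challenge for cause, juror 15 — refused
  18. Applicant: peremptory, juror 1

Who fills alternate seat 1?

15

Removed: #1, #4, #5, #6, #9, #12, #13, #14, #16, #17, #18, #19, #23. (#2, #15, #22 stay — for-cause denied.)
Seating in order: seats 1–6 → #2, #3, #7, #8, #10, #11; alternates → #15, #20, #21, #22.
So alternate 1 is #15.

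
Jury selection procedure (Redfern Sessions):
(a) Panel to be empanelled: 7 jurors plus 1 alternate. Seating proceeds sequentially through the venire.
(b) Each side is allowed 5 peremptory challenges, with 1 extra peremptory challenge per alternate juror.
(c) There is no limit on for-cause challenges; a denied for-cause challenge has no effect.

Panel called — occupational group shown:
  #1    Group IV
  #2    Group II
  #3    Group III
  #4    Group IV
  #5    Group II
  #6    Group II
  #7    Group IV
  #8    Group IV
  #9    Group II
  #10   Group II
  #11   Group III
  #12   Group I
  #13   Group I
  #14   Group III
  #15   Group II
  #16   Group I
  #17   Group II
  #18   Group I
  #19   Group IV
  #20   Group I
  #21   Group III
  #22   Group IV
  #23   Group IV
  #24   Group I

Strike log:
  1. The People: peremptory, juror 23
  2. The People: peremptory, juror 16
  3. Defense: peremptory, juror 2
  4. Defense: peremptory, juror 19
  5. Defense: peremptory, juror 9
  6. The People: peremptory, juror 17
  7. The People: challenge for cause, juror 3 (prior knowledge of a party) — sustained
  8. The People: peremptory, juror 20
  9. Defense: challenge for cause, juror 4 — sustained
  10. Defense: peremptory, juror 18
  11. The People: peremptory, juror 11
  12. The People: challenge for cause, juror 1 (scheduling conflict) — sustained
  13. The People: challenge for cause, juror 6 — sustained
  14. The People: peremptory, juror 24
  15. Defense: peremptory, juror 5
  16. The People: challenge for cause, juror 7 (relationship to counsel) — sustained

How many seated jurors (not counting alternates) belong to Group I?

2

Removed: #1, #2, #3, #4, #5, #6, #7, #9, #11, #16, #17, #18, #19, #20, #23, #24.
Seated jurors 1–7: #8, #10, #12, #13, #14, #15, #21 (alternates #22 not counted).
Of those, in Group I: #12, #13 → 2.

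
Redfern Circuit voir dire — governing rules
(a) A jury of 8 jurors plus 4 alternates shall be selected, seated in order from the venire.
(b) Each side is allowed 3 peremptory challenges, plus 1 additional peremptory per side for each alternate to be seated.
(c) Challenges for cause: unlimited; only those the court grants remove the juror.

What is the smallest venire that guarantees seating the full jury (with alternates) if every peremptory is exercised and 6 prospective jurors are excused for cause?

32

Seats to fill: 8 + 4 alternates = 12.
Peremptories: 3 + 1×4 = 7 per side × 2 sides = 14.
For-cause removals: 6.
Minimum venire: 12 + 14 + 6 = 32.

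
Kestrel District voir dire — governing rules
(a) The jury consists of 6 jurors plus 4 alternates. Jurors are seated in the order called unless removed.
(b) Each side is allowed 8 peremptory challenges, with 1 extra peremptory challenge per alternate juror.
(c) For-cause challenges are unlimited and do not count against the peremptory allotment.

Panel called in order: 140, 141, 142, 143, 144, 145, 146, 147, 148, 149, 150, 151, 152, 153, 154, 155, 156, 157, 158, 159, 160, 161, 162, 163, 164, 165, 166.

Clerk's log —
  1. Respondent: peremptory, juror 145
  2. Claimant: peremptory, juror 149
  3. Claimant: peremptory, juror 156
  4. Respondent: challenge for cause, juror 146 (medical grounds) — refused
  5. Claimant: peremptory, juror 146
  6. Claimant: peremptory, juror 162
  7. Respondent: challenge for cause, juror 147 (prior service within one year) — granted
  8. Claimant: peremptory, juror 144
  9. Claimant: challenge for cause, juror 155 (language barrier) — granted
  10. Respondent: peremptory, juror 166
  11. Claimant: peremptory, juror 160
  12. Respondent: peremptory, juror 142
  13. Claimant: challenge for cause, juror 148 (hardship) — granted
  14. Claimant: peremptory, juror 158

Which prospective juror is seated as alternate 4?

Removed: #142, #144, #145, #146, #147, #148, #149, #155, #156, #158, #160, #162, #166.
Filling seats in venire order through position 10: #140, #141, #143, #150, #151, #152, #153, #154, #157, #159.
So alternate 4 is #159.

159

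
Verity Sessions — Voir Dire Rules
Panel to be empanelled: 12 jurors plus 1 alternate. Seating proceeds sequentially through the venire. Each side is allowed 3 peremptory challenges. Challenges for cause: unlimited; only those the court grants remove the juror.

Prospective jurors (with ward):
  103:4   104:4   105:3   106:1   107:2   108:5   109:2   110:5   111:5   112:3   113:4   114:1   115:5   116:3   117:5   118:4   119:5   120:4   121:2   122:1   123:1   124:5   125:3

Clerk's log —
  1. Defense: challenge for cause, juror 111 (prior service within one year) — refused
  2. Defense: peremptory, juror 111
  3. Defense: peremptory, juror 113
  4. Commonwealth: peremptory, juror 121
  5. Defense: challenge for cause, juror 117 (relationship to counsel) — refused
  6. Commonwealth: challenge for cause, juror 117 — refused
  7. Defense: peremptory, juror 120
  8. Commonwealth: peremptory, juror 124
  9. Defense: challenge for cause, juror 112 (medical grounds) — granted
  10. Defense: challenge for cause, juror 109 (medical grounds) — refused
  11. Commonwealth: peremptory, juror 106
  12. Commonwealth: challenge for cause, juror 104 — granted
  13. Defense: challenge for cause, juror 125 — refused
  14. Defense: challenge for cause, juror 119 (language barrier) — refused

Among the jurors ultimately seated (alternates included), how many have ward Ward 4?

Removed: #104, #106, #111, #112, #113, #120, #121, #124.
Seated (13 incl. alternates): #103, #105, #107, #108, #109, #110, #114, #115, #116, #117, #118, #119, #122.
Of those, in Ward 4: #103, #118 → 2.

2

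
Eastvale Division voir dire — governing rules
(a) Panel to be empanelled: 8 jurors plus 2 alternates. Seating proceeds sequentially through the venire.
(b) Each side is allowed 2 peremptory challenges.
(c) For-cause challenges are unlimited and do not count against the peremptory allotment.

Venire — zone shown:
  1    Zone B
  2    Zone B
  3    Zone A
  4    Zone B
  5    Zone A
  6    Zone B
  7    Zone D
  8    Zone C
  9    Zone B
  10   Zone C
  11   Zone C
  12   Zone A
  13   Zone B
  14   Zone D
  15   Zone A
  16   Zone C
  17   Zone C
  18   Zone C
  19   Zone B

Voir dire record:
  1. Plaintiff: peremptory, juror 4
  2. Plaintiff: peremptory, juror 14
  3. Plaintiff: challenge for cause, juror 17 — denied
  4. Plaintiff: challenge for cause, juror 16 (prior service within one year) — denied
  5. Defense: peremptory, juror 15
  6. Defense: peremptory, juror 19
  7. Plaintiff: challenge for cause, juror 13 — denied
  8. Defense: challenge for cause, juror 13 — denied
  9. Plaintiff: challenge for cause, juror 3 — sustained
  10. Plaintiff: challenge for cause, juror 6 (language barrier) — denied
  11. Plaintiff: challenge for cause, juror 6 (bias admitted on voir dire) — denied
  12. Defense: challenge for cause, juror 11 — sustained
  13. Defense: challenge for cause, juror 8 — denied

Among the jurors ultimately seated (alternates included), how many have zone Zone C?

Removed: #3, #4, #11, #14, #15, #19.
Seated (10 incl. alternates): #1, #2, #5, #6, #7, #8, #9, #10, #12, #13.
Of those, in Zone C: #8, #10 → 2.

2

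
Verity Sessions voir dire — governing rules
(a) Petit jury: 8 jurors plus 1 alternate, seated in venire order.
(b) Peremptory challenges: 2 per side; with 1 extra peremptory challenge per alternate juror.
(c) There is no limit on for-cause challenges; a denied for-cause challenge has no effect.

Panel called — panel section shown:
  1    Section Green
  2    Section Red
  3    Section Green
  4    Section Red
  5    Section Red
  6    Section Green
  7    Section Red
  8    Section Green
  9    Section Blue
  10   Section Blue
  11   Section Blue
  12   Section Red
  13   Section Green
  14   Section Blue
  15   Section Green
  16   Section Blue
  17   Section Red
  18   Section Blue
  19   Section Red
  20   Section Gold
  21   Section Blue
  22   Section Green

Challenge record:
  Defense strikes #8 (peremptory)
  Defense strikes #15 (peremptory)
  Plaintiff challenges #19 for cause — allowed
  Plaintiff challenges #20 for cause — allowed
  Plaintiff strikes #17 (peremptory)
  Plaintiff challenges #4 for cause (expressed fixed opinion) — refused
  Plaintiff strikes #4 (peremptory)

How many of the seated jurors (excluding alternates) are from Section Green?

3

Removed: #4, #8, #15, #17, #19, #20.
Seated jurors 1–8: #1, #2, #3, #5, #6, #7, #9, #10 (alternates #11 not counted).
Of those, in Section Green: #1, #3, #6 → 3.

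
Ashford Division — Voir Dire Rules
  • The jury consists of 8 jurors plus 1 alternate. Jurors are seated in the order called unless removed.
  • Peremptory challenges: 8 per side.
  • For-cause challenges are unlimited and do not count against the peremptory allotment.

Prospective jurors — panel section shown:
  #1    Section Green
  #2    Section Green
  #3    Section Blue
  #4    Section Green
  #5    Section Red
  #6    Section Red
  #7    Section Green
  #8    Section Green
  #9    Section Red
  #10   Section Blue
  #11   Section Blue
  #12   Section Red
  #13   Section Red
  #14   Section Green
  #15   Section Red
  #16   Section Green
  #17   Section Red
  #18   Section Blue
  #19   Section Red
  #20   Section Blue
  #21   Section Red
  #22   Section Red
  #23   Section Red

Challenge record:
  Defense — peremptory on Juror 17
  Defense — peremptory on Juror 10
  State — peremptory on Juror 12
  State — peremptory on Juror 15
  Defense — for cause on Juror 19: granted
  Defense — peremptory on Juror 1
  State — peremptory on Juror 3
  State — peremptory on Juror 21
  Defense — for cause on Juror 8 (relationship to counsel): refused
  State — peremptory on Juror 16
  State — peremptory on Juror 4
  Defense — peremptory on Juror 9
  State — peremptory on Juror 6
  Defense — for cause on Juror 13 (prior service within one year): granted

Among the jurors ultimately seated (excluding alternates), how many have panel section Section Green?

Removed: #1, #3, #4, #6, #9, #10, #12, #13, #15, #16, #17, #19, #21.
Seated jurors 1–8: #2, #5, #7, #8, #11, #14, #18, #20 (alternates #22 not counted).
Of those, in Section Green: #2, #7, #8, #14 → 4.

4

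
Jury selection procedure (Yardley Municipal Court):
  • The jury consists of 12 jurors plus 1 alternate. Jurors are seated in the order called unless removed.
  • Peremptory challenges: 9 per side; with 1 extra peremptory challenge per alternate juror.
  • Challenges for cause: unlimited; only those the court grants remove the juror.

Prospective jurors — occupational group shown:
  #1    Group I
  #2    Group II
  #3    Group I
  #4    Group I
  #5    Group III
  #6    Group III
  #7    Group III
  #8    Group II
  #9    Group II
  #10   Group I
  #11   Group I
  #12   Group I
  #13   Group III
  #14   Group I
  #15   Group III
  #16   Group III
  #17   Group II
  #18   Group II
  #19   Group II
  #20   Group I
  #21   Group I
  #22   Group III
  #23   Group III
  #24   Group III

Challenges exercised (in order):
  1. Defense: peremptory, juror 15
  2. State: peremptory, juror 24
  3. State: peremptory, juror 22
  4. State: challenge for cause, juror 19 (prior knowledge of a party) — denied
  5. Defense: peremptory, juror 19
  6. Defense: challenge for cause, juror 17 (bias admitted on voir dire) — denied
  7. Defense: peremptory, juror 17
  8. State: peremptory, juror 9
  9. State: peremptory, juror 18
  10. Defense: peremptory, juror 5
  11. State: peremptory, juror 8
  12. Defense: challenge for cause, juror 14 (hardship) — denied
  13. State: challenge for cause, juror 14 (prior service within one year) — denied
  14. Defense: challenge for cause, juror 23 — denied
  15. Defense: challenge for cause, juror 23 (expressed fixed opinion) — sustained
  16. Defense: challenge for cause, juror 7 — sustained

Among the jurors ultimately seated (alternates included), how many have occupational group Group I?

Removed: #5, #7, #8, #9, #15, #17, #18, #19, #22, #23, #24.
Seated (13 incl. alternates): #1, #2, #3, #4, #6, #10, #11, #12, #13, #14, #16, #20, #21.
Of those, in Group I: #1, #3, #4, #10, #11, #12, #14, #20, #21 → 9.

9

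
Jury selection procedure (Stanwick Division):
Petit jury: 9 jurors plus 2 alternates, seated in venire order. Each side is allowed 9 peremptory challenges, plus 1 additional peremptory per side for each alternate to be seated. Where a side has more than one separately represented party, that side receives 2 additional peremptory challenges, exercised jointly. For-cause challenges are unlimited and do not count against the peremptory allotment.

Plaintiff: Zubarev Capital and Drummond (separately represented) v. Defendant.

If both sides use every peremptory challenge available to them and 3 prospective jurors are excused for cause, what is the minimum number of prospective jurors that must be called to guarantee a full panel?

Seats to fill: 9 + 2 alternates = 11.
Peremptories — Plaintiff: 9 + 1×2 + 2 = 13; Defendant: 9 + 1×2 = 11; total 24.
For-cause removals: 3.
Minimum venire: 11 + 24 + 3 = 38.

38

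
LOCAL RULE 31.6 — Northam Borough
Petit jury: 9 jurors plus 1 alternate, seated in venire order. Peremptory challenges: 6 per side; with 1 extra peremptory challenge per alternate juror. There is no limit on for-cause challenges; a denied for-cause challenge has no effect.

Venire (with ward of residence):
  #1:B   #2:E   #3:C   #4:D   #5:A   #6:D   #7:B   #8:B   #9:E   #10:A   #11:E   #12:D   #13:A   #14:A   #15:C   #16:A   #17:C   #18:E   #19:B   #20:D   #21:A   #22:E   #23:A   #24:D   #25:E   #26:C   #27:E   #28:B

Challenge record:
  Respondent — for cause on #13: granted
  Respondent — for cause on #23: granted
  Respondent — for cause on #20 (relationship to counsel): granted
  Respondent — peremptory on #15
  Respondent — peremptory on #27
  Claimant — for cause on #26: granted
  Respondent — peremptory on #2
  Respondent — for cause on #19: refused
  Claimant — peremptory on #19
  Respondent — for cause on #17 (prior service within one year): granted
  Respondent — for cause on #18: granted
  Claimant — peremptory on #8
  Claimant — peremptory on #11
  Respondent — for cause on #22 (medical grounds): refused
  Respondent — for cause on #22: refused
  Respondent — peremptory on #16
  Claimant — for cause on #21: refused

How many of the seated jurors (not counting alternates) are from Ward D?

3

Removed: #2, #8, #11, #13, #15, #16, #17, #18, #19, #20, #23, #26, #27.
Seated jurors 1–9: #1, #3, #4, #5, #6, #7, #9, #10, #12 (alternates #14 not counted).
Of those, in Ward D: #4, #6, #12 → 3.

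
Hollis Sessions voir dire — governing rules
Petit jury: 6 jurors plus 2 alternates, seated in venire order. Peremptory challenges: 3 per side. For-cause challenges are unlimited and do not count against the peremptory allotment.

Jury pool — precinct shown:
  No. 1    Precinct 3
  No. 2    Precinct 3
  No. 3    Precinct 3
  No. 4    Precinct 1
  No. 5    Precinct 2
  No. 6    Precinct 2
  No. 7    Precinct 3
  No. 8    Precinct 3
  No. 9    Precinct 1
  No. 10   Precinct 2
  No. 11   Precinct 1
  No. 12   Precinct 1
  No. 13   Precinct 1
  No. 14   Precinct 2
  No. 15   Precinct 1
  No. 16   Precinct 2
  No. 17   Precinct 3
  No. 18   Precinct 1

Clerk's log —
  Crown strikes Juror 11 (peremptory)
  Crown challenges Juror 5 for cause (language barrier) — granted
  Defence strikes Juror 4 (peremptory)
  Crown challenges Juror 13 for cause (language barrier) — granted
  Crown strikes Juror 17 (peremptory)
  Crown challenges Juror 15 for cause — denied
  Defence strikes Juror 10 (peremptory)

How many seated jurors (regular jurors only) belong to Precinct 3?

5

Removed: #4, #5, #10, #11, #13, #17.
Seated jurors 1–6: #1, #2, #3, #6, #7, #8 (alternates #9, #12 not counted).
Of those, in Precinct 3: #1, #2, #3, #7, #8 → 5.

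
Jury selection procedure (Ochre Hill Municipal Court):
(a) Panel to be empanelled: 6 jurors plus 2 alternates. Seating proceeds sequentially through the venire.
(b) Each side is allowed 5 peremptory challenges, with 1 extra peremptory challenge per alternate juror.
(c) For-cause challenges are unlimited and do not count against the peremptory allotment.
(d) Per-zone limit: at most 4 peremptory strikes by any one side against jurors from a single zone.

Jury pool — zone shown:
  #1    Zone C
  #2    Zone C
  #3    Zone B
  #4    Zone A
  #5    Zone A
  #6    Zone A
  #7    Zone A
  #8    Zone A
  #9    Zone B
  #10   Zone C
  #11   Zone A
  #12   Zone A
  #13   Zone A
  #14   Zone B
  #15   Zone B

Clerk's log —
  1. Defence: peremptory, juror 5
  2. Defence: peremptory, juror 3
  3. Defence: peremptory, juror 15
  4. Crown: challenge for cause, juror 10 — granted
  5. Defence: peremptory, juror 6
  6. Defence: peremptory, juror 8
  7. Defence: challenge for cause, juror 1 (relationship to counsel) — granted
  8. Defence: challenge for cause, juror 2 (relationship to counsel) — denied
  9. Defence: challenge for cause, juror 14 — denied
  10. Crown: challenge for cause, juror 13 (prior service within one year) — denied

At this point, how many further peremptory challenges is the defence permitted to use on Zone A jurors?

1

Defence peremptories so far: #5, #3, #15, #6, #8 — 5 of 7 used, 2 left overall.
Against Zone A: #5, #6, #8 — 3 used; per-zone cap 4 leaves 1.
Binding limit: min(2, 1) = 1.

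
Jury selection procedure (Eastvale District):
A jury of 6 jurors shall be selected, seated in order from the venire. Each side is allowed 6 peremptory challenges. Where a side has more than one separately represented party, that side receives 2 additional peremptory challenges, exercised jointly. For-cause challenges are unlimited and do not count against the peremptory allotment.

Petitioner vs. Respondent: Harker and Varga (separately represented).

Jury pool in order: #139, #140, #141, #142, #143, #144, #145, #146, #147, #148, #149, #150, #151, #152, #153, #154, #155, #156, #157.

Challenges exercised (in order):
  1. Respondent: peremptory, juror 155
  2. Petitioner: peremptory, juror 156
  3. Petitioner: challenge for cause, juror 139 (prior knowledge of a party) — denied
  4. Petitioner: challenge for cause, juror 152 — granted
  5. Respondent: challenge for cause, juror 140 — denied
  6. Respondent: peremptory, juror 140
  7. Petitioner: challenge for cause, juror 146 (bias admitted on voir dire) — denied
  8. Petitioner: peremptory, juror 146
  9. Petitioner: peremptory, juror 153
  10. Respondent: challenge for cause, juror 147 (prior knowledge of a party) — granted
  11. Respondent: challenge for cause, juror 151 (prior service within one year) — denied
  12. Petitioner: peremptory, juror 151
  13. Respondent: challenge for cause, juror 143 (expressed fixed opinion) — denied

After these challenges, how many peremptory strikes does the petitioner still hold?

Petitioner allotment: 6.
Petitioner peremptories used: #156, #146, #153, #151 — 4 (for-cause on #139, #152, #146 don't count).
Remaining: 6 − 4 = 2.

2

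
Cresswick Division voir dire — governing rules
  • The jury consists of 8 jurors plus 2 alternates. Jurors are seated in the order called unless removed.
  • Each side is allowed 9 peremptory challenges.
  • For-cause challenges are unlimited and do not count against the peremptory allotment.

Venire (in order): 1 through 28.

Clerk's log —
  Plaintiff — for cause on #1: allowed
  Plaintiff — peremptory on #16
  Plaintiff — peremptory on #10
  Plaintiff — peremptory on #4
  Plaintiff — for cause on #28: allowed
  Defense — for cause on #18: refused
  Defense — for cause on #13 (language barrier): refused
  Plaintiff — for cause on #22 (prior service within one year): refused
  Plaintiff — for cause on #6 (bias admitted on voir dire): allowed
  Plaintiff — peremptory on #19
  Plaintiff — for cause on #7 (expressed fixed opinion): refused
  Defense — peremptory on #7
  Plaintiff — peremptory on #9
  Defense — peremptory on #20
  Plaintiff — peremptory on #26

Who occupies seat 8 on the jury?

14

Removed: #1, #4, #6, #7, #9, #10, #16, #19, #20, #26, #28. (#13, #18, #22 stay — for-cause denied.)
Seating in order: seats 1–8 → #2, #3, #5, #8, #11, #12, #13, #14; alternates → #15, #17.
So seat 8 is #14.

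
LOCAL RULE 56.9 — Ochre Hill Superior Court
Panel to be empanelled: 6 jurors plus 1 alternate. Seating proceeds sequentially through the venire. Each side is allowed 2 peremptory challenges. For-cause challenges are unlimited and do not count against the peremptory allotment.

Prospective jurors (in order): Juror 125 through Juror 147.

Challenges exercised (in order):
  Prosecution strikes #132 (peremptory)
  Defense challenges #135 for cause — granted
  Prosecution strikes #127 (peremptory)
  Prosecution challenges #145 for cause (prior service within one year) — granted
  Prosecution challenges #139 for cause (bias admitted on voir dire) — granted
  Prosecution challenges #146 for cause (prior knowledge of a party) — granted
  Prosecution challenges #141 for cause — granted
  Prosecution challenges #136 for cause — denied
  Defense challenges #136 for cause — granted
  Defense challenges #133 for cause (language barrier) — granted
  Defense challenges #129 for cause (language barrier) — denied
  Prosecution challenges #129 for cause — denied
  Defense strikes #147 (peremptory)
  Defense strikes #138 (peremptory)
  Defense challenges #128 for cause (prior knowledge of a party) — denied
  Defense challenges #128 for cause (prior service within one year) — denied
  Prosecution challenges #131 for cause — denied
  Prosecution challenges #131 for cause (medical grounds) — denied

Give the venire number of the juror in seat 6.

Removed: #127, #132, #133, #135, #136, #138, #139, #141, #145, #146, #147. (#128, #129, #131 stay — for-cause denied.)
Seating in order: seats 1–6 → #125, #126, #128, #129, #130, #131; alternates → #134.
So seat 6 is #131.

131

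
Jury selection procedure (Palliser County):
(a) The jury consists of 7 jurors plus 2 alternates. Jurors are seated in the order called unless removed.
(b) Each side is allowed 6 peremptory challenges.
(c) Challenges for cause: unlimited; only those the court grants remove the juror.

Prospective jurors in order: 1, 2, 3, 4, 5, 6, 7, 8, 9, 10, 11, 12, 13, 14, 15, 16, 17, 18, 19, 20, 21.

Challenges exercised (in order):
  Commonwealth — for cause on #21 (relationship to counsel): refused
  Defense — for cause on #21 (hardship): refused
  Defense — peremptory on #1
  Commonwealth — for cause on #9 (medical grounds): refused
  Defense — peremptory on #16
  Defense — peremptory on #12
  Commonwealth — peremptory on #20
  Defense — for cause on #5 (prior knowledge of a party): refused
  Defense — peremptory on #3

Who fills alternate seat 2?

11

Removed: #1, #3, #12, #16, #20. (#5, #9, #21 stay — for-cause denied.)
Seating in order: seats 1–7 → #2, #4, #5, #6, #7, #8, #9; alternates → #10, #11.
So alternate 2 is #11.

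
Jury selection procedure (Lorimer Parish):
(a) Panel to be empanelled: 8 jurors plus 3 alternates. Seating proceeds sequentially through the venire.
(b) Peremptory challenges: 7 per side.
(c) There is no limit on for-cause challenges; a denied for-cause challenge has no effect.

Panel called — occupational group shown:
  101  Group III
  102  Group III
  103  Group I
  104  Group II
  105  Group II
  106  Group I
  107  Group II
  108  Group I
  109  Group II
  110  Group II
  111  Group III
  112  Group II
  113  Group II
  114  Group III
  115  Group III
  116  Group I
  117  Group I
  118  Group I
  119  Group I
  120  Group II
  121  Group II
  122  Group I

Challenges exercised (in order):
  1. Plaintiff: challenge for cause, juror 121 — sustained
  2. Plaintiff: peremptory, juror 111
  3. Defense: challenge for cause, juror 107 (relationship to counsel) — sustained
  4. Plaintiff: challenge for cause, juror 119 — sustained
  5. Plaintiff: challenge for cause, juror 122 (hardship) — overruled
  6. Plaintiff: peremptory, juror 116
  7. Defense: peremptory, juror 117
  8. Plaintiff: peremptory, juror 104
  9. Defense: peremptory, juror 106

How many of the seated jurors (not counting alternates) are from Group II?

4

Removed: #104, #106, #107, #111, #116, #117, #119, #121.
Seated jurors 1–8: #101, #102, #103, #105, #108, #109, #110, #112 (alternates #113, #114, #115 not counted).
Of those, in Group II: #105, #109, #110, #112 → 4.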